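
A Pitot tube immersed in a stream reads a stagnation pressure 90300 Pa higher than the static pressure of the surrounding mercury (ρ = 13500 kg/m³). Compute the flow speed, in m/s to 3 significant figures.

3.66 m/s

The dynamic pressure equals the rise in static pressure at the stagnation point: ΔP = ½ρv².
v = √(2ΔP/ρ) = √(2·90300/13500) = 3.66 m/s.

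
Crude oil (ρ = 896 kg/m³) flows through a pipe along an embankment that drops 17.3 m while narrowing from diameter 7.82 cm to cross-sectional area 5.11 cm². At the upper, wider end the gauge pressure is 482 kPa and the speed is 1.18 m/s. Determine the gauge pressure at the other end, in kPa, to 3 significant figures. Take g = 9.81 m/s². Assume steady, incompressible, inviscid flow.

P₂ ≈ 580 kPa

By continuity, v₂ = v₁·A₁/A₂ = 1.18·(48.0/5.11) = 11.1 m/s.
Energy conservation along the streamline gives P₂ = P₁ − ½ρ(v₂² − v₁²) − ρg(h₂ − h₁).
P₂ = 482000 + ½·896·(1.18² − 11.1²) − 896·9.81·(−17.3) = 482000 + (-54500) − (-152000) = 580000 Pa.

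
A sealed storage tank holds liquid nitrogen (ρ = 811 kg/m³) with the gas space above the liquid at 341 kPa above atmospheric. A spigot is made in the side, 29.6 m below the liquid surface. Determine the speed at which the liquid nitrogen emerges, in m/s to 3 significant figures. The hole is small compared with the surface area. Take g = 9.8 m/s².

37.7 m/s

Take point 1 at the surface (v₁ ≈ 0) and point 2 at the hole (at atmospheric pressure). Bernoulli: P₁ + ρg h = P_atm + ½ρv₂².
With P₁ − P_atm = 341000 Pa, v₂ = √(2gh + 2ΔP/ρ) = √(2·9.8·29.6 + 2·341000/811) = 37.7 m/s.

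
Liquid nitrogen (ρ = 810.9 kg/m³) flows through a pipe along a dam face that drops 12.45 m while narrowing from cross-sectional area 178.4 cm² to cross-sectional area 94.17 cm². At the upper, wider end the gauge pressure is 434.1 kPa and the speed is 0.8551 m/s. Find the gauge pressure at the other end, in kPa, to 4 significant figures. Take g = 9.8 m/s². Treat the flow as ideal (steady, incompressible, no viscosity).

The volume flow rate is constant, so v₂ = (A₁/A₂)v₁ = (178.4/94.17)·0.8551 = 1.620 m/s.
Applying Bernoulli between the two ends and solving for P₂: P₂ = P₁ + ½ρ(v₁² − v₂²) − ρgΔh.
P₂ = 434100 + ½·810.9·(0.8551² − 1.620²) − 810.9·9.8·(−12.45) = 434100 + (-767.5) − (-98940) = 532300 Pa.

P₂ ≈ 532.3 kPa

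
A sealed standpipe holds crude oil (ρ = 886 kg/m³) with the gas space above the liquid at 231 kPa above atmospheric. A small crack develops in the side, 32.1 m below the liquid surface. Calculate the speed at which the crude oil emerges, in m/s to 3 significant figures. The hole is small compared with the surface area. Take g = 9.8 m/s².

Take point 1 at the surface (v₁ ≈ 0) and point 2 at the hole (at atmospheric pressure). Bernoulli: P₁ + ρg h = P_atm + ½ρv₂².
With P₁ − P_atm = 231000 Pa, v₂ = √(2gh + 2ΔP/ρ) = √(2·9.8·32.1 + 2·231000/886) = 33.9 m/s.

v = 33.9 m/s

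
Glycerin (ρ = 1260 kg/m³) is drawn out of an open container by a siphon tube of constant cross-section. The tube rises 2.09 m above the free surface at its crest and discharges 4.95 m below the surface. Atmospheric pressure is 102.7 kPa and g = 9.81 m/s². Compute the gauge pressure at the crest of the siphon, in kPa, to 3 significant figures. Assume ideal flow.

P_gauge ≈ -87.0 kPa

The outlet speed comes from Torricelli: v = √(2g·4.95) = 9.85 m/s.
The bore is uniform, so the speed at the crest is the same v. Bernoulli surface→crest: P_atm = P_top + ½ρv² + ρg·h_top.
P_top = 102700 − ½·1260·9.85² − 1260·9.81·2.09 = 15700 Pa. So P_gauge = P_top − P_atm = -87000 Pa.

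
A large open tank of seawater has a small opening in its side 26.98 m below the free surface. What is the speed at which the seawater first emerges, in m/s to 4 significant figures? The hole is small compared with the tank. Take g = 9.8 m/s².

Torricelli's result v = √(2gh) gives v = √(2·9.8·26.98) = 23.00 m/s.

v ≈ 23.00 m/s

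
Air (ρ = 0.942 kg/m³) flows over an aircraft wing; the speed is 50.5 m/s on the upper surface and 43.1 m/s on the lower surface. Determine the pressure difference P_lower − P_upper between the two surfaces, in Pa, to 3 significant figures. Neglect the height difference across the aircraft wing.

Bernoulli (same height): P_lower − P_upper = ½ρ(v_upper² − v_lower²).
ΔP = ½·0.942·(50.5² − 43.1²) = 326 Pa.

ΔP ≈ 326 Pa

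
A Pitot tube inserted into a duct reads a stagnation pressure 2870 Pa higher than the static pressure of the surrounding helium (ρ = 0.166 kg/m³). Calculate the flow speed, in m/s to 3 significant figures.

The dynamic pressure equals the rise in static pressure at the stagnation point: ΔP = ½ρv².
v = √(2ΔP/ρ) = √(2·2870/0.166) = 186 m/s.

186 m/s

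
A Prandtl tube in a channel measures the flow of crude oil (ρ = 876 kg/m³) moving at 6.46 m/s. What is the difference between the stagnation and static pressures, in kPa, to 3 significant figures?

ΔP = 18.3 kPa

The dynamic pressure equals the rise in static pressure at the stagnation point: ΔP = ½ρv².
ΔP = ½·876·6.46² = 18300 Pa.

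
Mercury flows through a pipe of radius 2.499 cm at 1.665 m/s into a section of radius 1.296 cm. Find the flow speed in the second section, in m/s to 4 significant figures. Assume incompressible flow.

Continuity gives A₁v₁ = A₂v₂, so v₂ = (19.62 cm²)/(5.277 cm²) × 1.665 m/s = 6.191 m/s.

v₂ ≈ 6.191 m/s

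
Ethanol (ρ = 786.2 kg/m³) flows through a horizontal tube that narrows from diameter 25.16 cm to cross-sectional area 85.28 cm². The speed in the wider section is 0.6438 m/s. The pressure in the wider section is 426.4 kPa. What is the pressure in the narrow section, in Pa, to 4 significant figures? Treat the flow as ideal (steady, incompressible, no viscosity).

By continuity, v₂ = v₁·A₁/A₂ = 0.6438·(497.2/85.28) = 3.753 m/s.
The pipe is horizontal, so Bernoulli reduces to P₁ + ½ρv₁² = P₂ + ½ρv₂².
P₂ = P₁ − ½ρ(v₂² − v₁²) = 426400 − ½·786.2·(3.753² − 0.6438²) = 426400 − 5375 = 421000 Pa.

P₂ ≈ 421000 Pa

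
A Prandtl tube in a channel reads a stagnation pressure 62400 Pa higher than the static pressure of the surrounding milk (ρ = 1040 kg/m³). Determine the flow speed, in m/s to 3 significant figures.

Bernoulli between the free stream and the stagnation point: ½ρv² = P_stag − P_static.
v = √(2ΔP/ρ) = √(2·62400/1040) = 11.0 m/s.

v ≈ 11.0 m/s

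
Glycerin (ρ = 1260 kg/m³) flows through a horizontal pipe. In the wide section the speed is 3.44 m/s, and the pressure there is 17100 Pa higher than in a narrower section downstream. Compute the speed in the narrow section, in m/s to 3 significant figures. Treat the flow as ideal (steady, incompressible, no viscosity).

v₂ = 6.24 m/s

With h₁ = h₂, rearranging Bernoulli gives v₂ = √(v₁² + 2ΔP/ρ).
v₂ = √(3.44² + 2·17100/1260) = √(11.8 + 27.1) = 6.24 m/s.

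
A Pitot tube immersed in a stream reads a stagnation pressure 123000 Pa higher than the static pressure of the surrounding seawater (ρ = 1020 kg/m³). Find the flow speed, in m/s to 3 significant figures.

At the stagnation point the flow is brought to rest, so Bernoulli gives P_stag − P_static = ½ρv².
v = √(2ΔP/ρ) = √(2·123000/1020) = 15.5 m/s.

v ≈ 15.5 m/s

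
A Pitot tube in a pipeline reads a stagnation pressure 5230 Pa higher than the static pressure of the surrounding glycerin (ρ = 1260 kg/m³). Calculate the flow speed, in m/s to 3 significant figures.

v = 2.88 m/s

At the stagnation point the flow is brought to rest, so Bernoulli gives P_stag − P_static = ½ρv².
v = √(2ΔP/ρ) = √(2·5230/1260) = 2.88 m/s.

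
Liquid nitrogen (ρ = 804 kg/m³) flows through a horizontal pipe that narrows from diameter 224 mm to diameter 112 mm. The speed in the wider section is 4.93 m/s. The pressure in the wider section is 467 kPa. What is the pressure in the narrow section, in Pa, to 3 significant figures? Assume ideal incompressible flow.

Continuity gives A₁v₁ = A₂v₂, so v₂ = (394 cm²)/(98.5 cm²) × 4.93 m/s = 19.7 m/s.
Along the horizontal streamline, P + ½ρv² is constant.
P₂ = P₁ − ½ρ(v₂² − v₁²) = 467000 − ½·804·(19.7² − 4.93²) = 467000 − 147000 = 320000 Pa.

P₂ ≈ 320000 Pa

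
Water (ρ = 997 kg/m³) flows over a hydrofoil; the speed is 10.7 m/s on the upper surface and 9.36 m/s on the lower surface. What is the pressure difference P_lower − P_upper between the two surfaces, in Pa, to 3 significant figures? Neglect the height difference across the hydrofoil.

ΔP ≈ 13400 Pa

With negligible Δh, P + ½ρv² is constant, so P_low − P_up = ½ρ(v_up² − v_low²).
ΔP = ½·997·(10.7² − 9.36²) = 13400 Pa.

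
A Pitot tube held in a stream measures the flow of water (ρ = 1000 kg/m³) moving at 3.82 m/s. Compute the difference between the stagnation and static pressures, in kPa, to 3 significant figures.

Bernoulli between the free stream and the stagnation point: ½ρv² = P_stag − P_static.
ΔP = ½·1000·3.82² = 7300 Pa.

ΔP = 7.30 kPa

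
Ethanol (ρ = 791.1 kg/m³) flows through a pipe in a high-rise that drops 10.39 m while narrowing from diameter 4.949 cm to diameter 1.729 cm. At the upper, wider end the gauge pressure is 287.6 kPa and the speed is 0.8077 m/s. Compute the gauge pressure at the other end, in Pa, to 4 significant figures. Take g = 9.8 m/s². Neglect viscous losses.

Continuity gives A₁v₁ = A₂v₂, so v₂ = (19.24 cm²)/(2.348 cm²) × 0.8077 m/s = 6.618 m/s.
Applying Bernoulli between the two ends and solving for P₂: P₂ = P₁ + ½ρ(v₁² − v₂²) − ρgΔh.
P₂ = 287600 + ½·791.1·(0.8077² − 6.618²) − 791.1·9.8·(−10.39) = 287600 + (-17060) − (-80550) = 351100 Pa.

P₂ ≈ 351100 Pa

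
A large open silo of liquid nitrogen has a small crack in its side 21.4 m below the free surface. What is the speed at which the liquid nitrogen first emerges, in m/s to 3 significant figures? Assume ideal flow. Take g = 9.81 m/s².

With the surface at rest and both surface and jet at atmospheric pressure, Bernoulli gives ρg h = ½ρv², so v = √(2gh) = √(2·9.81·21.4) = 20.5 m/s.

v ≈ 20.5 m/s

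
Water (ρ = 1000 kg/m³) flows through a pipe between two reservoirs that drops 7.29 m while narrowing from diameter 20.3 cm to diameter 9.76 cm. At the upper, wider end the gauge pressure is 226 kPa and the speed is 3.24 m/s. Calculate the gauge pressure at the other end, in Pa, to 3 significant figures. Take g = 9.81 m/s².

The volume flow rate is constant, so v₂ = (A₁/A₂)v₁ = (324/74.8)·3.24 = 14.0 m/s.
Bernoulli: P₁ + ½ρv₁² + ρg h₁ = P₂ + ½ρv₂² + ρg h₂, so P₂ = P₁ + ½ρ(v₁² − v₂²) − ρg(h₂ − h₁).
P₂ = 226000 + ½·1000·(3.24² − 14.0²) − 1000·9.81·(−7.29) = 226000 + (-93000) − (-71500) = 205000 Pa.

P₂ = 205000 Pa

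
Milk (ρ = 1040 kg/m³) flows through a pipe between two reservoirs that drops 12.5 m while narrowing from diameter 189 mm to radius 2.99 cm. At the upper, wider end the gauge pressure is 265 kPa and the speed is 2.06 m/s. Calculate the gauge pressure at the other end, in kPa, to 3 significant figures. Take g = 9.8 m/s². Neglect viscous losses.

P₂ = 174 kPa

By continuity, v₂ = v₁·A₁/A₂ = 2.06·(281/28.1) = 20.6 m/s.
Bernoulli: P₁ + ½ρv₁² + ρg h₁ = P₂ + ½ρv₂² + ρg h₂, so P₂ = P₁ + ½ρ(v₁² − v₂²) − ρg(h₂ − h₁).
P₂ = 265000 + ½·1040·(2.06² − 20.6²) − 1040·9.8·(−12.5) = 265000 + (-218000) − (-127000) = 174000 Pa.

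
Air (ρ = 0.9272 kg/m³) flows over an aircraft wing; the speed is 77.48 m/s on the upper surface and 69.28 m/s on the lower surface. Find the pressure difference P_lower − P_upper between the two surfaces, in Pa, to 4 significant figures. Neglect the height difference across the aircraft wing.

ΔP = 557.9 Pa

With negligible Δh, P + ½ρv² is constant, so P_low − P_up = ½ρ(v_up² − v_low²).
ΔP = ½·0.9272·(77.48² − 69.28²) = 557.9 Pa.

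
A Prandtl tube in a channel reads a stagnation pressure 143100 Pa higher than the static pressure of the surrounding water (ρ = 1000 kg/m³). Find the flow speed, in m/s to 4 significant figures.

v ≈ 16.92 m/s

Bernoulli between the free stream and the stagnation point: ½ρv² = P_stag − P_static.
v = √(2ΔP/ρ) = √(2·143100/1000) = 16.92 m/s.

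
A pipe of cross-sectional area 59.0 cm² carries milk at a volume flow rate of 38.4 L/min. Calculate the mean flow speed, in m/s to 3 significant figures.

v = 0.108 m/s

Q = 38.4 L/min = 0.000640 m³/s.
v = Q/A = 0.000640 / 0.00590 = 0.108 m/s.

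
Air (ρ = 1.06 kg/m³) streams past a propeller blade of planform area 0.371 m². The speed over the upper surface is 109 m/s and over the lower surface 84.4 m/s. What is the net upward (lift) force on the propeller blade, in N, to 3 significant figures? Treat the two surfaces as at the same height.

F ≈ 935 N

The faster flow above has the lower pressure; Bernoulli (same height) gives ΔP = ½ρ(v_up² − v_low²).
ΔP = ½·1.06·(109² − 84.4²) = 2520 Pa.
Lift = ΔP · A = 2520 × 0.371 = 935 N.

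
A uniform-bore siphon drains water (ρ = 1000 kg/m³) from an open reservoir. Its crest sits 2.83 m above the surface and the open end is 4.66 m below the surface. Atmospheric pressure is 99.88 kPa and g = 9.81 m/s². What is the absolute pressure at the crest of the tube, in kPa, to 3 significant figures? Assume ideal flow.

26.4 kPa

The outlet speed comes from Torricelli: v = √(2g·4.66) = 9.56 m/s.
Continuity keeps v the same throughout the tube; from surface to crest, P_atm + 0 = P_top + ½ρv² + ρg·h_top.
P_top = 99880 − ½·1000·9.56² − 1000·9.81·2.83 = 26400 Pa.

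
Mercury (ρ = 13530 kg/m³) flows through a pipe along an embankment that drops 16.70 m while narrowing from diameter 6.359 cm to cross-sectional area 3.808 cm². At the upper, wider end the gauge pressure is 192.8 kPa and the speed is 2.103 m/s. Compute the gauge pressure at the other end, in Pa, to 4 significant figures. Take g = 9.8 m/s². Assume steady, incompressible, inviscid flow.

P₂ = 356000 Pa

Continuity gives A₁v₁ = A₂v₂, so v₂ = (31.76 cm²)/(3.808 cm²) × 2.103 m/s = 17.54 m/s.
Bernoulli: P₁ + ½ρv₁² + ρg h₁ = P₂ + ½ρv₂² + ρg h₂, so P₂ = P₁ + ½ρ(v₁² − v₂²) − ρg(h₂ − h₁).
P₂ = 192800 + ½·13530·(2.103² − 17.54²) − 13530·9.8·(−16.70) = 192800 + (-2051000) − (-2214000) = 356000 Pa.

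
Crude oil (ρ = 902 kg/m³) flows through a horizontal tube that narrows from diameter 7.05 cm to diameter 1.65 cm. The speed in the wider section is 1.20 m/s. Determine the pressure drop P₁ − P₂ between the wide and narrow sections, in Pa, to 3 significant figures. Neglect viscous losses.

ΔP = 216000 Pa

The volume flow rate is constant, so v₂ = (A₁/A₂)v₁ = (39.0/2.14)·1.20 = 21.9 m/s.
Bernoulli (h₁ = h₂): P₁ − P₂ = ½ρ(v₂² − v₁²).
P₁ − P₂ = ½·902·(21.9² − 1.20²) = ½·902·478 = 216000 Pa.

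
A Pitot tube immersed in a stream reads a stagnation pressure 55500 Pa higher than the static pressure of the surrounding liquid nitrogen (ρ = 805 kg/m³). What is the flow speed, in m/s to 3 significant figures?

The dynamic pressure equals the rise in static pressure at the stagnation point: ΔP = ½ρv².
v = √(2ΔP/ρ) = √(2·55500/805) = 11.7 m/s.

v ≈ 11.7 m/s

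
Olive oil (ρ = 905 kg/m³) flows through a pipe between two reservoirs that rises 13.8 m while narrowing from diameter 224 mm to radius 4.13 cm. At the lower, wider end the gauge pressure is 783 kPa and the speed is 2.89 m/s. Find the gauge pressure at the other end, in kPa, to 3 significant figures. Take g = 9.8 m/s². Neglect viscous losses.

Mass conservation (A₁v₁ = A₂v₂) gives v₂ = 2.89 × 394/53.6 = 21.3 m/s.
Applying Bernoulli between the two ends and solving for P₂: P₂ = P₁ + ½ρ(v₁² − v₂²) − ρgΔh.
P₂ = 783000 + ½·905·(2.89² − 21.3²) − 905·9.8·(+13.8) = 783000 + (-201000) − (122000) = 460000 Pa.

P₂ = 460 kPa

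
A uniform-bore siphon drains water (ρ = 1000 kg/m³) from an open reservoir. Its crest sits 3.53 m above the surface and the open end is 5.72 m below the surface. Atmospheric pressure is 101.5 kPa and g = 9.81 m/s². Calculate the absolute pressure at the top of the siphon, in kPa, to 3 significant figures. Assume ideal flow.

P_top ≈ 10.8 kPa

The outlet speed comes from Torricelli: v = √(2g·5.72) = 10.6 m/s.
The bore is uniform, so the speed at the crest is the same v. Bernoulli surface→crest: P_atm = P_top + ½ρv² + ρg·h_top.
P_top = 101500 − ½·1000·10.6² − 1000·9.81·3.53 = 10800 Pa.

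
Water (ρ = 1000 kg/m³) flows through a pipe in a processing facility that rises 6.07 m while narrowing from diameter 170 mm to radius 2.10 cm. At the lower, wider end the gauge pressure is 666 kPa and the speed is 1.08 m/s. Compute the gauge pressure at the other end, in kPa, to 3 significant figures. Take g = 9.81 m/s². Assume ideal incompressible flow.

450 kPa

The volume flow rate is constant, so v₂ = (A₁/A₂)v₁ = (227/13.9)·1.08 = 17.7 m/s.
Energy conservation along the streamline gives P₂ = P₁ − ½ρ(v₂² − v₁²) − ρg(h₂ − h₁).
P₂ = 666000 + ½·1000·(1.08² − 17.7²) − 1000·9.81·(+6.07) = 666000 + (-156000) − (59500) = 450000 Pa.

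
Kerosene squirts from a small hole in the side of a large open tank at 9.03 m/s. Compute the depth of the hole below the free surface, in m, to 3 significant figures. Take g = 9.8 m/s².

Torricelli: v = √(2gh), so h = v²/(2g).
h = 9.03²/(2·9.8) = 81.5/19.60 = 4.16 m.

h ≈ 4.16 m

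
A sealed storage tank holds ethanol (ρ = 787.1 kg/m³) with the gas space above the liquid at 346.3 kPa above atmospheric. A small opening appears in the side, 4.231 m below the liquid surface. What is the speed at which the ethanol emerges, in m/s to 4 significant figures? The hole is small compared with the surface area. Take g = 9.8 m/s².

31.03 m/s

Take point 1 at the surface (v₁ ≈ 0) and point 2 at the hole (at atmospheric pressure). Bernoulli: P₁ + ρg h = P_atm + ½ρv₂².
With P₁ − P_atm = 346300 Pa, v₂ = √(2gh + 2ΔP/ρ) = √(2·9.8·4.231 + 2·346300/787.1) = 31.03 m/s.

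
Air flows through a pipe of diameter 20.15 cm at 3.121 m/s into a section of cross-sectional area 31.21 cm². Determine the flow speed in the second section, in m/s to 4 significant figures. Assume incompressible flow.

By continuity, v₂ = v₁·A₁/A₂ = 3.121·(318.9/31.21) = 31.89 m/s.

v₂ ≈ 31.89 m/s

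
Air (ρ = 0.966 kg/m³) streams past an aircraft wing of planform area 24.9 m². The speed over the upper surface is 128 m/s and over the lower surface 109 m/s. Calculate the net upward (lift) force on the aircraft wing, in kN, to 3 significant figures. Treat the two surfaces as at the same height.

With equal heights on the two surfaces, Bernoulli gives P_lower − P_upper = ½ρ(v_upper² − v_lower²).
ΔP = ½·0.966·(128² − 109²) = 2170 Pa.
Lift = ΔP · A = 2170 × 24.9 = 54200 N.

F = 54.2 kN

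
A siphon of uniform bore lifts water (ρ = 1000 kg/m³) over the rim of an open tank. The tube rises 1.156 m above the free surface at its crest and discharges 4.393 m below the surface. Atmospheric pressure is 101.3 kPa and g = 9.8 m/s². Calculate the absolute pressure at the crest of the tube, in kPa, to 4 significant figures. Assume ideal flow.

P_top ≈ 46.92 kPa

The outlet speed comes from Torricelli: v = √(2g·4.393) = 9.279 m/s.
The bore is uniform, so the speed at the crest is the same v. Bernoulli surface→crest: P_atm = P_top + ½ρv² + ρg·h_top.
P_top = 101300 − ½·1000·9.279² − 1000·9.8·1.156 = 46920 Pa.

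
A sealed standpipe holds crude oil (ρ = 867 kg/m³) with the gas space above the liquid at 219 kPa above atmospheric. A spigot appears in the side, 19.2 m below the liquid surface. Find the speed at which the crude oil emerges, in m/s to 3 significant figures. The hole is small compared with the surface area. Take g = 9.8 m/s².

Take point 1 at the surface (v₁ ≈ 0) and point 2 at the hole (at atmospheric pressure). Bernoulli: P₁ + ρg h = P_atm + ½ρv₂².
With P₁ − P_atm = 219000 Pa, v₂ = √(2gh + 2ΔP/ρ) = √(2·9.8·19.2 + 2·219000/867) = 29.7 m/s.

v = 29.7 m/s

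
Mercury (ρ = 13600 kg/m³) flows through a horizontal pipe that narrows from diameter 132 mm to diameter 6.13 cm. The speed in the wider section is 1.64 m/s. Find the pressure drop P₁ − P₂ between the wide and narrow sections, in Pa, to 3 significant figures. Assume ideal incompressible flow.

ΔP ≈ 375000 Pa

By continuity, v₂ = v₁·A₁/A₂ = 1.64·(137/29.5) = 7.60 m/s.
The pipe is horizontal, so Bernoulli reduces to P₁ + ½ρv₁² = P₂ + ½ρv₂².
P₁ − P₂ = ½·13600·(7.60² − 1.64²) = ½·13600·55.1 = 375000 Pa.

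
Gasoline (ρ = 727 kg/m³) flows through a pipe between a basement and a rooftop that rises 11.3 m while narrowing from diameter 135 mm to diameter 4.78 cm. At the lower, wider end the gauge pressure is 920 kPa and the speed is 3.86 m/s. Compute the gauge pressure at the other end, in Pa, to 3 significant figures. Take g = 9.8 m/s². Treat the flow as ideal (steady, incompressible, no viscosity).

P₂ ≈ 500000 Pa

By continuity, v₂ = v₁·A₁/A₂ = 3.86·(143/17.9) = 30.8 m/s.
Bernoulli: P₁ + ½ρv₁² + ρg h₁ = P₂ + ½ρv₂² + ρg h₂, so P₂ = P₁ + ½ρ(v₁² − v₂²) − ρg(h₂ − h₁).
P₂ = 920000 + ½·727·(3.86² − 30.8²) − 727·9.8·(+11.3) = 920000 + (-339000) − (80500) = 500000 Pa.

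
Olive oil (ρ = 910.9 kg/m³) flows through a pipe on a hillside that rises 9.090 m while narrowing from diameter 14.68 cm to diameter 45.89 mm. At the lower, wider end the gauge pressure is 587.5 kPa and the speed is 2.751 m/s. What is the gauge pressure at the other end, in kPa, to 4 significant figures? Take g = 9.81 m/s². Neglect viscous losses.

148.8 kPa

Continuity gives A₁v₁ = A₂v₂, so v₂ = (169.3 cm²)/(16.54 cm²) × 2.751 m/s = 28.15 m/s.
Applying Bernoulli between the two ends and solving for P₂: P₂ = P₁ + ½ρ(v₁² − v₂²) − ρgΔh.
P₂ = 587500 + ½·910.9·(2.751² − 28.15²) − 910.9·9.81·(+9.090) = 587500 + (-357500) − (81230) = 148800 Pa.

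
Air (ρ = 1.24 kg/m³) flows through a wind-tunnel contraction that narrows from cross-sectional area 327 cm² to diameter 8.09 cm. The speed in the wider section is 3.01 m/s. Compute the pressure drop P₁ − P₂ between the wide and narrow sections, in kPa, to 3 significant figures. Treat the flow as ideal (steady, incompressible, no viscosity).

ΔP ≈ 0.222 kPa

Mass conservation (A₁v₁ = A₂v₂) gives v₂ = 3.01 × 327/51.4 = 19.1 m/s.
With no height change, Bernoulli's equation is P₁ + ½ρv₁² = P₂ + ½ρv₂².
P₁ − P₂ = ½·1.24·(19.1² − 3.01²) = ½·1.24·358 = 222 Pa.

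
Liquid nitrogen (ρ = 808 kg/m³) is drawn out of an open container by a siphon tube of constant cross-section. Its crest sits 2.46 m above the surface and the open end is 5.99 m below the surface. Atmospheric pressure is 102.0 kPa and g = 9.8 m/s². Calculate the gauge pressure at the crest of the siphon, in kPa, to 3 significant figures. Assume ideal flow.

P_gauge ≈ -66.9 kPa

The outlet speed comes from Torricelli: v = √(2g·5.99) = 10.8 m/s.
With constant cross-section the crest speed equals v; applying Bernoulli from the surface up to the crest, P_top = P_atm − ½ρv² − ρg·h_top.
P_top = 102000 − ½·808·10.8² − 808·9.8·2.46 = 35100 Pa. So P_gauge = P_top − P_atm = -66900 Pa.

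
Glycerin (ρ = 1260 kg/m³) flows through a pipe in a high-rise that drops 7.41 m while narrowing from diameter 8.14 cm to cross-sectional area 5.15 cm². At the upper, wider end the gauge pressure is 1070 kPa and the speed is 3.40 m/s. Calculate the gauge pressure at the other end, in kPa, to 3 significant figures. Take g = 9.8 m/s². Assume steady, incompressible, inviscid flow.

The volume flow rate is constant, so v₂ = (A₁/A₂)v₁ = (52.0/5.15)·3.40 = 34.4 m/s.
Applying Bernoulli between the two ends and solving for P₂: P₂ = P₁ + ½ρ(v₁² − v₂²) − ρgΔh.
P₂ = 1070000 + ½·1260·(3.40² − 34.4²) − 1260·9.8·(−7.41) = 1070000 + (-736000) − (-91500) = 425000 Pa.

P₂ = 425 kPa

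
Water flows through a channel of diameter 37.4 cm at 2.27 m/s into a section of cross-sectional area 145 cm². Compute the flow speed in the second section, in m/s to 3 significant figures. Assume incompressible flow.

By continuity, v₂ = v₁·A₁/A₂ = 2.27·(1100/145) = 17.2 m/s.

v₂ ≈ 17.2 m/s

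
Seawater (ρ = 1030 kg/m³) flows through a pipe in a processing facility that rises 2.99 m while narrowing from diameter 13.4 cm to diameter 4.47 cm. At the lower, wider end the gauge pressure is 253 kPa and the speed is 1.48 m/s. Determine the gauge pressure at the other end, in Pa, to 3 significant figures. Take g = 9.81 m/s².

133000 Pa

Mass conservation (A₁v₁ = A₂v₂) gives v₂ = 1.48 × 141/15.7 = 13.3 m/s.
Bernoulli: P₁ + ½ρv₁² + ρg h₁ = P₂ + ½ρv₂² + ρg h₂, so P₂ = P₁ + ½ρ(v₁² − v₂²) − ρg(h₂ − h₁).
P₂ = 253000 + ½·1030·(1.48² − 13.3²) − 1030·9.81·(+2.99) = 253000 + (-90000) − (30200) = 133000 Pa.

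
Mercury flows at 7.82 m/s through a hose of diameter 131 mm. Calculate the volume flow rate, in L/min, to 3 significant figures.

Q = 6320 L/min

Q = A·v = 0.0135 m² × 7.82 m/s = 0.105 m³/s.
Converting: 0.105 m³/s × 60000 = 6320 L/min.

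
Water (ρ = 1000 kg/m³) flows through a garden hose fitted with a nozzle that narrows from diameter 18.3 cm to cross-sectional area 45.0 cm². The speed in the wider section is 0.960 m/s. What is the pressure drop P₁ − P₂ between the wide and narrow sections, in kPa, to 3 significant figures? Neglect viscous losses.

ΔP ≈ 15.3 kPa

Continuity gives A₁v₁ = A₂v₂, so v₂ = (263 cm²)/(45.0 cm²) × 0.960 m/s = 5.61 m/s.
Along the horizontal streamline, P + ½ρv² is constant.
P₁ − P₂ = ½·1000·(5.61² − 0.960²) = ½·1000·30.6 = 15300 Pa.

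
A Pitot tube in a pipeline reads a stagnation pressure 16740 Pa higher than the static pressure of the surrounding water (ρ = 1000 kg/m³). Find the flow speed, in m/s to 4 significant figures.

v = 5.786 m/s

The dynamic pressure equals the rise in static pressure at the stagnation point: ΔP = ½ρv².
v = √(2ΔP/ρ) = √(2·16740/1000) = 5.786 m/s.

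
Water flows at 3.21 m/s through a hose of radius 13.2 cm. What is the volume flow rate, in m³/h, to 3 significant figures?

Q = A·v = 0.0547 m² × 3.21 m/s = 0.176 m³/s.
Converting: 0.176 m³/s × 3600 = 633 m³/h.

633 m³/h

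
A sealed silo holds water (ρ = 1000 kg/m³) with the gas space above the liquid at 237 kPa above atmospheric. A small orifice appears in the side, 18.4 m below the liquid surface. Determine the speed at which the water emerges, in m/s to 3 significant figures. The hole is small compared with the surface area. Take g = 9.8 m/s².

Take point 1 at the surface (v₁ ≈ 0) and point 2 at the hole (at atmospheric pressure). Bernoulli: P₁ + ρg h = P_atm + ½ρv₂².
With P₁ − P_atm = 237000 Pa, v₂ = √(2gh + 2ΔP/ρ) = √(2·9.8·18.4 + 2·237000/1000) = 28.9 m/s.

v ≈ 28.9 m/s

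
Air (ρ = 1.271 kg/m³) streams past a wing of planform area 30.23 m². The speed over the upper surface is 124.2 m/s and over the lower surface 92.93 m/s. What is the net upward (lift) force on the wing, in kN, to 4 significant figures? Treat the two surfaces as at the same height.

The faster flow above has the lower pressure; Bernoulli (same height) gives ΔP = ½ρ(v_up² − v_low²).
ΔP = ½·1.271·(124.2² − 92.93²) = 4315 Pa.
Lift = ΔP · A = 4315 × 30.23 = 130400 N.

F ≈ 130.4 kN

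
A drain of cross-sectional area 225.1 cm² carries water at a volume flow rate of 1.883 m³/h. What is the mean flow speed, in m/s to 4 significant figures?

Q = 1.883 m³/h = 0.0005231 m³/s.
v = Q/A = 0.0005231 / 0.02251 = 0.02324 m/s.

v = 0.02324 m/s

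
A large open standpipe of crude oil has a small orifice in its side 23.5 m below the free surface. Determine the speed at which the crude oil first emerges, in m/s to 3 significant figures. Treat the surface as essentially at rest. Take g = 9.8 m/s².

Torricelli's result v = √(2gh) gives v = √(2·9.8·23.5) = 21.5 m/s.

v = 21.5 m/s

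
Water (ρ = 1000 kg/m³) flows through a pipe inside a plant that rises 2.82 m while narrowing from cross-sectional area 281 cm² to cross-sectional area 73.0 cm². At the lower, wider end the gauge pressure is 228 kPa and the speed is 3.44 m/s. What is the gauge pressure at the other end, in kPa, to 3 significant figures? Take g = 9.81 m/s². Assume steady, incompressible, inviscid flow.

P₂ ≈ 119 kPa

The volume flow rate is constant, so v₂ = (A₁/A₂)v₁ = (281/73.0)·3.44 = 13.2 m/s.
Bernoulli: P₁ + ½ρv₁² + ρg h₁ = P₂ + ½ρv₂² + ρg h₂, so P₂ = P₁ + ½ρ(v₁² − v₂²) − ρg(h₂ − h₁).
P₂ = 228000 + ½·1000·(3.44² − 13.2²) − 1000·9.81·(+2.82) = 228000 + (-81800) − (27700) = 119000 Pa.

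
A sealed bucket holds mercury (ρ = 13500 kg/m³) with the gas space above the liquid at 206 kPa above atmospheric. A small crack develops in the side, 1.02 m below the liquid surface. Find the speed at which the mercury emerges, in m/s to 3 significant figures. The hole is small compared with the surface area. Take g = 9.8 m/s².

Take point 1 at the surface (v₁ ≈ 0) and point 2 at the hole (at atmospheric pressure). Bernoulli: P₁ + ρg h = P_atm + ½ρv₂².
With P₁ − P_atm = 206000 Pa, v₂ = √(2gh + 2ΔP/ρ) = √(2·9.8·1.02 + 2·206000/13500) = 7.11 m/s.

v ≈ 7.11 m/s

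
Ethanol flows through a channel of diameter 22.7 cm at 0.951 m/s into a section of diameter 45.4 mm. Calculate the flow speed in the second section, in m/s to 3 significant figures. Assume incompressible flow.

23.8 m/s

By continuity, v₂ = v₁·A₁/A₂ = 0.951·(405/16.2) = 23.8 m/s.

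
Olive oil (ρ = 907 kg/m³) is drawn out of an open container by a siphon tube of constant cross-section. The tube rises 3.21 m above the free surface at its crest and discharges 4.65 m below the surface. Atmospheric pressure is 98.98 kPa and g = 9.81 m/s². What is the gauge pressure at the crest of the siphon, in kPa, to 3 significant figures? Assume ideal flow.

From the surface to the outlet (both open to atmosphere, surface at rest): v = √(2g·h_out) = √(2·9.81·4.65) = 9.55 m/s.
The bore is uniform, so the speed at the crest is the same v. Bernoulli surface→crest: P_atm = P_top + ½ρv² + ρg·h_top.
P_top = 98980 − ½·907·9.55² − 907·9.81·3.21 = 29000 Pa. So P_gauge = P_top − P_atm = -69900 Pa.

P_gauge ≈ -69.9 kPa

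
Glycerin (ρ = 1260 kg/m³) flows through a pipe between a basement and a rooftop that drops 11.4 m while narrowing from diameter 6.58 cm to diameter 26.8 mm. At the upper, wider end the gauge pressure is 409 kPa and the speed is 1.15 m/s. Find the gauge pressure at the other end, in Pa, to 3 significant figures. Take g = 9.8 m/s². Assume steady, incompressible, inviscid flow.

P₂ ≈ 520000 Pa

By continuity, v₂ = v₁·A₁/A₂ = 1.15·(34.0/5.64) = 6.93 m/s.
Applying Bernoulli between the two ends and solving for P₂: P₂ = P₁ + ½ρ(v₁² − v₂²) − ρgΔh.
P₂ = 409000 + ½·1260·(1.15² − 6.93²) − 1260·9.8·(−11.4) = 409000 + (-29400) − (-141000) = 520000 Pa.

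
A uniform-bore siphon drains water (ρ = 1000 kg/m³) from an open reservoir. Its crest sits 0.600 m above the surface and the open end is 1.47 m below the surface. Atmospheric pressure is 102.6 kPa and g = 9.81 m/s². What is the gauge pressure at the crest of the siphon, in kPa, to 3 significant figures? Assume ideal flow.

P_gauge = -20.3 kPa

The outlet speed comes from Torricelli: v = √(2g·1.47) = 5.37 m/s.
Continuity keeps v the same throughout the tube; from surface to crest, P_atm + 0 = P_top + ½ρv² + ρg·h_top.
P_top = 102600 − ½·1000·5.37² − 1000·9.81·0.600 = 82300 Pa. So P_gauge = P_top − P_atm = -20300 Pa.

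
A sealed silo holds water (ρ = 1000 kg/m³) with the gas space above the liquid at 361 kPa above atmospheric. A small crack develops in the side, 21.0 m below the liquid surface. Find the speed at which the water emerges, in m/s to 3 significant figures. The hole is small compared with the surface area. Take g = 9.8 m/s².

Take point 1 at the surface (v₁ ≈ 0) and point 2 at the hole (at atmospheric pressure). Bernoulli: P₁ + ρg h = P_atm + ½ρv₂².
With P₁ − P_atm = 361000 Pa, v₂ = √(2gh + 2ΔP/ρ) = √(2·9.8·21.0 + 2·361000/1000) = 33.7 m/s.

v ≈ 33.7 m/s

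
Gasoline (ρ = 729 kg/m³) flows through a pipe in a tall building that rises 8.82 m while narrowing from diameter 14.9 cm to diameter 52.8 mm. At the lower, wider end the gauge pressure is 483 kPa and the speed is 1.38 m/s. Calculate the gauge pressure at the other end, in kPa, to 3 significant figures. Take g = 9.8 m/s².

By continuity, v₂ = v₁·A₁/A₂ = 1.38·(174/21.9) = 11.0 m/s.
Applying Bernoulli between the two ends and solving for P₂: P₂ = P₁ + ½ρ(v₁² − v₂²) − ρgΔh.
P₂ = 483000 + ½·729·(1.38² − 11.0²) − 729·9.8·(+8.82) = 483000 + (-43300) − (63000) = 377000 Pa.

P₂ ≈ 377 kPa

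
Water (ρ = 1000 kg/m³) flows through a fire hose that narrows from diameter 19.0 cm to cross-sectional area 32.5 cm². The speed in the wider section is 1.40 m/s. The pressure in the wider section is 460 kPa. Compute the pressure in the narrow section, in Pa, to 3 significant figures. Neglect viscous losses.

By continuity, v₂ = v₁·A₁/A₂ = 1.40·(284/32.5) = 12.2 m/s.
The pipe is horizontal, so Bernoulli reduces to P₁ + ½ρv₁² = P₂ + ½ρv₂².
P₂ = P₁ − ½ρ(v₂² − v₁²) = 460000 − ½·1000·(12.2² − 1.40²) = 460000 − 73600 = 386000 Pa.

P₂ ≈ 386000 Pa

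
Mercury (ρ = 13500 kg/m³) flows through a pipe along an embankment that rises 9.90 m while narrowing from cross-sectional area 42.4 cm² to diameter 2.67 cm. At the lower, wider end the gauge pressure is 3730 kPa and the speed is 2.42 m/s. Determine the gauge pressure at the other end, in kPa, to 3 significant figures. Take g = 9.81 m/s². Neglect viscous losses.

P₂ ≈ 191 kPa

The volume flow rate is constant, so v₂ = (A₁/A₂)v₁ = (42.4/5.60)·2.42 = 18.3 m/s.
Bernoulli: P₁ + ½ρv₁² + ρg h₁ = P₂ + ½ρv₂² + ρg h₂, so P₂ = P₁ + ½ρ(v₁² − v₂²) − ρg(h₂ − h₁).
P₂ = 3730000 + ½·13500·(2.42² − 18.3²) − 13500·9.81·(+9.90) = 3730000 + (-2230000) − (1310000) = 191000 Pa.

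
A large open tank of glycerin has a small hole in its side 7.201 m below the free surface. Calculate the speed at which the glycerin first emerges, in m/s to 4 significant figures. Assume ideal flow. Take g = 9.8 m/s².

Torricelli's result v = √(2gh) gives v = √(2·9.8·7.201) = 11.88 m/s.

11.88 m/s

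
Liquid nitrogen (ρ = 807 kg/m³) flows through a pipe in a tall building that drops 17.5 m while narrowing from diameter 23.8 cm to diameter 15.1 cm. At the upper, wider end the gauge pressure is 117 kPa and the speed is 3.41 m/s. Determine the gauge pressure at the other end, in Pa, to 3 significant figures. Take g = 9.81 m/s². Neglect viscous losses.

Continuity gives A₁v₁ = A₂v₂, so v₂ = (445 cm²)/(179 cm²) × 3.41 m/s = 8.47 m/s.
Applying Bernoulli between the two ends and solving for P₂: P₂ = P₁ + ½ρ(v₁² − v₂²) − ρgΔh.
P₂ = 117000 + ½·807·(3.41² − 8.47²) − 807·9.81·(−17.5) = 117000 + (-24300) − (-139000) = 231000 Pa.

231000 Pa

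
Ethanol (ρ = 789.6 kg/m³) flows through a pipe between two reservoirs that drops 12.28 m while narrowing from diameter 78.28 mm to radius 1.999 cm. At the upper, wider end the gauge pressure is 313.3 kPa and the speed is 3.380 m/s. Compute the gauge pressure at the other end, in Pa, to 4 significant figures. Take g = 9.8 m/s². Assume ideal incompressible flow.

Mass conservation (A₁v₁ = A₂v₂) gives v₂ = 3.380 × 48.13/12.55 = 12.96 m/s.
Energy conservation along the streamline gives P₂ = P₁ − ½ρ(v₂² − v₁²) − ρg(h₂ − h₁).
P₂ = 313300 + ½·789.6·(3.380² − 12.96²) − 789.6·9.8·(−12.28) = 313300 + (-61780) − (-95020) = 346500 Pa.

P₂ ≈ 346500 Pa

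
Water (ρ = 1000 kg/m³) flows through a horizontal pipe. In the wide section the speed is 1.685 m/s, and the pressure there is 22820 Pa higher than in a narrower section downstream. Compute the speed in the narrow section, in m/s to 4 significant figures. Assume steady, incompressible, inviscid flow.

Along the level pipe P + ½ρv² is conserved, hence v₂² = v₁² + 2(P₁ − P₂)/ρ.
v₂ = √(1.685² + 2·22820/1000) = √(2.839 + 45.64) = 6.963 m/s.

v₂ ≈ 6.963 m/s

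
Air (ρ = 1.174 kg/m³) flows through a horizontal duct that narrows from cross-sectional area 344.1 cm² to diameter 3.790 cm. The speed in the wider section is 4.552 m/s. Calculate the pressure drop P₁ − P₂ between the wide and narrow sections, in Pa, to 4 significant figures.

ΔP ≈ 11300 Pa

Mass conservation (A₁v₁ = A₂v₂) gives v₂ = 4.552 × 344.1/11.28 = 138.8 m/s.
Along the horizontal streamline, P + ½ρv² is constant.
P₁ − P₂ = ½·1.174·(138.8² − 4.552²) = ½·1.174·19260 = 11300 Pa.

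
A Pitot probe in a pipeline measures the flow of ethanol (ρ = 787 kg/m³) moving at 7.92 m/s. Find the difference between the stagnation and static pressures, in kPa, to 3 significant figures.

ΔP ≈ 24.7 kPa

At the stagnation point the flow is brought to rest, so Bernoulli gives P_stag − P_static = ½ρv².
ΔP = ½·787·7.92² = 24700 Pa.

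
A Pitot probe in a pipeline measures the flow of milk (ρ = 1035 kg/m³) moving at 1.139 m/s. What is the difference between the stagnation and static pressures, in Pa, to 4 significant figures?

The dynamic pressure equals the rise in static pressure at the stagnation point: ΔP = ½ρv².
ΔP = ½·1035·1.139² = 671.4 Pa.

671.4 Pa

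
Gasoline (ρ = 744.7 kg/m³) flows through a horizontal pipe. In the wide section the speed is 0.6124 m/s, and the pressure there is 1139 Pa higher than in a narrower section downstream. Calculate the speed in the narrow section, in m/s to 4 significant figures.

v₂ = 1.853 m/s

Along the level pipe P + ½ρv² is conserved, hence v₂² = v₁² + 2(P₁ − P₂)/ρ.
v₂ = √(0.6124² + 2·1139/744.7) = √(0.3750 + 3.059) = 1.853 m/s.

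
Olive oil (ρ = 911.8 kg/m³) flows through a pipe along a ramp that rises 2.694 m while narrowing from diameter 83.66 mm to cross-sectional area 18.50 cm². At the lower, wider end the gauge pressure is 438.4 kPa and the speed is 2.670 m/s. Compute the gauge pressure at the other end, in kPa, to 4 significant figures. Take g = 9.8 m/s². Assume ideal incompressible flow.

P₂ = 388.9 kPa

Continuity gives A₁v₁ = A₂v₂, so v₂ = (54.97 cm²)/(18.50 cm²) × 2.670 m/s = 7.934 m/s.
Bernoulli: P₁ + ½ρv₁² + ρg h₁ = P₂ + ½ρv₂² + ρg h₂, so P₂ = P₁ + ½ρ(v₁² − v₂²) − ρg(h₂ − h₁).
P₂ = 438400 + ½·911.8·(2.670² − 7.934²) − 911.8·9.8·(+2.694) = 438400 + (-25440) − (24070) = 388900 Pa.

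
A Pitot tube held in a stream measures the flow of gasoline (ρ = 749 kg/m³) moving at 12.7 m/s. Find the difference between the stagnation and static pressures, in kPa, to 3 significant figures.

Bernoulli between the free stream and the stagnation point: ½ρv² = P_stag − P_static.
ΔP = ½·749·12.7² = 60400 Pa.

ΔP ≈ 60.4 kPa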